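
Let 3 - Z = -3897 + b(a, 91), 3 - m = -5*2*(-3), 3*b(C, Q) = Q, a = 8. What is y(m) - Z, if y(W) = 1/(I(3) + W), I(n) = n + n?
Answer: -27088/7 ≈ -3869.7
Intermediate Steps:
I(n) = 2*n
b(C, Q) = Q/3
m = -27 (m = 3 - (-5*2)*(-3) = 3 - (-10)*(-3) = 3 - 1*30 = 3 - 30 = -27)
y(W) = 1/(6 + W) (y(W) = 1/(2*3 + W) = 1/(6 + W))
Z = 11609/3 (Z = 3 - (-3897 + (⅓)*91) = 3 - (-3897 + 91/3) = 3 - 1*(-11600/3) = 3 + 11600/3 = 11609/3 ≈ 3869.7)
y(m) - Z = 1/(6 - 27) - 1*11609/3 = 1/(-21) - 11609/3 = -1/21 - 11609/3 = -27088/7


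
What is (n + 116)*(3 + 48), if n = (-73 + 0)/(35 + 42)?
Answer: 451809/77 ≈ 5867.6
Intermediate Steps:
n = -73/77 ≈ -0.94805
(n + 116)*(3 + 48) = (-73/77 + 116)*(3 + 48) = (8859/77)*51 = 451809/77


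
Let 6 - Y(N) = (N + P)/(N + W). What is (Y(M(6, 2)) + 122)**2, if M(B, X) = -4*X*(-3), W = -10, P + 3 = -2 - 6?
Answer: 3164841/196 ≈ 16147.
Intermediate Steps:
P = -11 (P = -3 + (-2 - 6) = -3 - 8 = -11)
M(B, X) = 12*X
Y(N) = 6 - (-11 + N)/(-10 + N) (Y(N) = 6 - (N - 11)/(N - 10) = 6 - (-11 + N)/(-10 + N))
(Y(M(6, 2)) + 122)**2 = ((-49 + 5*(12*2))/(-10 + 12*2) + 122)**2 = ((-49 + 5*24)/(-10 + 24) + 122)**2 = ((-49 + 120)/14 + 122)**2 = ((1/14)*71 + 122)**2 = (71/14 + 122)**2 = (1779/14)**2 = 3164841/196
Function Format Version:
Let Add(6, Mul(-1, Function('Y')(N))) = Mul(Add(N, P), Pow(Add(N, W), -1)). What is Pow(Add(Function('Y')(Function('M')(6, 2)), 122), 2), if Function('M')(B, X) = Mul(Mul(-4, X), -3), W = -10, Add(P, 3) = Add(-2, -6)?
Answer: Rational(3164841, 196) ≈ 16147.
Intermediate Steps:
P = -11 (P = Add(-3, Add(-2, -6)) = Add(-3, -8) = -11)
Function('M')(B, X) = Mul(12, X)
Function('Y')(N) = Add(6, Mul(-1, Pow(Add(-10, N), -1), Add(-11, N))) (Function('Y')(N) = Add(6, Mul(-1, Mul(Add(N, -11), Pow(Add(N, -10), -1)))) = Add(6, Mul(-1, Mul(Add(-11, N), Pow(Add(-10, N), -1)))) = Add(6, Mul(-1, Mul(Pow(Add(-10, N), -1), Add(-11, N)))) = Add(6, Mul(-1, Pow(Add(-10, N), -1), Add(-11, N))))
Pow(Add(Function('Y')(Function('M')(6, 2)), 122), 2) = Pow(Add(Mul(Pow(Add(-10, Mul(12, 2)), -1), Add(-49, Mul(5, Mul(12, 2)))), 122), 2) = Pow(Add(Mul(Pow(Add(-10, 24), -1), Add(-49, Mul(5, 24))), 122), 2) = Pow(Add(Mul(Pow(14, -1), Add(-49, 120)), 122), 2) = Pow(Add(Mul(Rational(1, 14), 71), 122), 2) = Pow(Add(Rational(71, 14), 122), 2) = Pow(Rational(1779, 14), 2) = Rational(3164841, 196)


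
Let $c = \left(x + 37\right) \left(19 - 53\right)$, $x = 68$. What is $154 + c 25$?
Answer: $-89096$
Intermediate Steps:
$c = -3570$ ($c = \left(68 + 37\right) \left(19 - 53\right) = 105 \left(-34\right) = -3570$)
$154 + c 25 = 154 - 89250 = -89096$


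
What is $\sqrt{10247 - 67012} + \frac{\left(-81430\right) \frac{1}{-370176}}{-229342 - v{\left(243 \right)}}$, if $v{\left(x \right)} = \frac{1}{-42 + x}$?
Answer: $- \frac{2727905}{2844046352128} + i \sqrt{56765} \approx -9.5916 \cdot 10^{-7} + 238.25 i$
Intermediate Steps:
$\sqrt{10247 - 67012} + \frac{\left(-81430\right) \frac{1}{-370176}}{-229342 - v{\left(243 \right)}} = \sqrt{10247 - 67012} + \frac{\left(-81430\right) \frac{1}{-370176}}{-229342 - \frac{1}{-42 + 243}} = \sqrt{-56765} + \frac{\left(-81430\right) \left(- \frac{1}{370176}\right)}{-229342 - \frac{1}{201}} = i \sqrt{56765} + \frac{40715}{185088 \left(-229342 - \frac{1}{201}\right)} = i \sqrt{56765} + \frac{40715}{185088 \left(- \frac{46097743}{201}\right)} = i \sqrt{56765} + \frac{40715}{185088} \left(- \frac{201}{46097743}\right) = i \sqrt{56765} - \frac{2727905}{2844046352128} = - \frac{2727905}{2844046352128} + i \sqrt{56765}$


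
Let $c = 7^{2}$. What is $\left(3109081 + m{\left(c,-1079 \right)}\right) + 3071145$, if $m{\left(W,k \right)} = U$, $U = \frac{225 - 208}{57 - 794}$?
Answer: $\frac{4554826545}{737} \approx 6.1802 \cdot 10^{6}$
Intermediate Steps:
$c = 49$
$U = - \frac{17}{737}$ ($U = \frac{17}{-737} = 17 \left(- \frac{1}{737}\right) = - \frac{17}{737} \approx -0.023066$)
$m{\left(W,k \right)} = - \frac{17}{737}$
$\left(3109081 + m{\left(c,-1079 \right)}\right) + 3071145 = \left(3109081 - \frac{17}{737}\right) + 3071145 = \frac{2291392680}{737} + 3071145 = \frac{4554826545}{737}$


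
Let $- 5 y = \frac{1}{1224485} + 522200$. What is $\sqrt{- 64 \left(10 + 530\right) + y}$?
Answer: $\frac{i \sqrt{208411528616519897}}{1224485} \approx 372.83 i$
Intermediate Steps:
$y = - \frac{639426067001}{6122425}$ ($y = - \frac{\frac{1}{1224485} + 522200}{5} = \left(- \frac{1}{5}\right) \frac{639426067001}{1224485} = - \frac{639426067001}{6122425} \approx -1.0444 \cdot 10^{5}$)
$\sqrt{- 64 \left(10 + 530\right) + y} = \sqrt{- 64 \left(10 + 530\right) - \frac{639426067001}{6122425}} = \sqrt{\left(-64\right) 540 - \frac{639426067001}{6122425}} = \sqrt{-34560 - \frac{639426067001}{6122425}} = \sqrt{- \frac{851017075001}{6122425}} = \frac{i \sqrt{208411528616519897}}{1224485}$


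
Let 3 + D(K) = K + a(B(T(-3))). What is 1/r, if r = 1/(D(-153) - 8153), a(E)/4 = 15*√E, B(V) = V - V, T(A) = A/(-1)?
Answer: -8309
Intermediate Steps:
T(A) = -A (T(A) = A*(-1) = -A)
B(V) = 0
a(E) = 60*√E (a(E) = 4*(15*√E) = 60*√E)
D(K) = -3 + K (D(K) = -3 + (K + 60*√0) = -3 + (K + 60*0) = -3 + (K + 0) = -3 + K)
r = -1/8309 (r = 1/((-3 - 153) - 8153) = 1/(-156 - 8153) = 1/(-8309) = -1/8309 ≈ -0.00012035)
1/r = 1/(-1/8309) = -8309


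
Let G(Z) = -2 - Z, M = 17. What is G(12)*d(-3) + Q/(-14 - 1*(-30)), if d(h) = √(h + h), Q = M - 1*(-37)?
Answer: 27/8 - 14*I*√6 ≈ 3.375 - 34.293*I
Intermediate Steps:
Q = 54 (Q = 17 - 1*(-37) = 17 + 37 = 54)
d(h) = √2*√h (d(h) = √(2*h) = √2*√h)
G(12)*d(-3) + Q/(-14 - 1*(-30)) = (-2 - 1*12)*(√2*√(-3)) + 54/(-14 - 1*(-30)) = (-2 - 12)*(√2*(I*√3)) + 54/(-14 + 30) = -14*I*√6 + 54/16 = -14*I*√6 + 54*(1/16) = -14*I*√6 + 27/8 = 27/8 - 14*I*√6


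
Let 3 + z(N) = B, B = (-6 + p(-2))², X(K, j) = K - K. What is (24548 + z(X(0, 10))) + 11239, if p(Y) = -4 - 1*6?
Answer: 36040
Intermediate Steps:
p(Y) = -10 (p(Y) = -4 - 6 = -10)
X(K, j) = 0
B = 256 (B = (-6 - 10)² = (-16)² = 256)
z(N) = 253 (z(N) = -3 + 256 = 253)
(24548 + z(X(0, 10))) + 11239 = (24548 + 253) + 11239 = 24801 + 11239 = 36040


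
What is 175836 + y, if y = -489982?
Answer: -314146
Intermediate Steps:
175836 + y = 175836 - 489982 = -314146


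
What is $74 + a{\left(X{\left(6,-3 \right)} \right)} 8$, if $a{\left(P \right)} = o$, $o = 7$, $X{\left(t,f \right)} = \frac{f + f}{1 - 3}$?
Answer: $130$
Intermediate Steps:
$X{\left(t,f \right)} = - f$ ($X{\left(t,f \right)} = \frac{2 f}{-2} = 2 f \left(- \frac{1}{2}\right) = - f$)
$a{\left(P \right)} = 7$
$74 + a{\left(X{\left(6,-3 \right)} \right)} 8 = 74 + 7 \cdot 8 = 74 + 56 = 130$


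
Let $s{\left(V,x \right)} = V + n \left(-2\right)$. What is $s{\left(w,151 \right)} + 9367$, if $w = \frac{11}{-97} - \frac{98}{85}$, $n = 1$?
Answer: $\frac{77203984}{8245} \approx 9363.7$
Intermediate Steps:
$w = - \frac{10441}{8245}$ ($w = 11 \left(- \frac{1}{97}\right) - \frac{98}{85} = - \frac{11}{97} - \frac{98}{85} = - \frac{10441}{8245} \approx -1.2663$)
$s{\left(V,x \right)} = -2 + V$ ($s{\left(V,x \right)} = V + 1 \left(-2\right) = V - 2 = -2 + V$)
$s{\left(w,151 \right)} + 9367 = \left(-2 - \frac{10441}{8245}\right) + 9367 = - \frac{26931}{8245} + 9367 = \frac{77203984}{8245}$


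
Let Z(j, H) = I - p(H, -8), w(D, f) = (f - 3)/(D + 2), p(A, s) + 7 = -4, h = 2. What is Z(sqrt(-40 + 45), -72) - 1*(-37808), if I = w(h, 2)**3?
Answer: 2420415/64 ≈ 37819.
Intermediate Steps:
p(A, s) = -11 (p(A, s) = -7 - 4 = -11)
w(D, f) = (-3 + f)/(2 + D)
I = -1/64 (I = ((-3 + 2)/(2 + 2))**3 = (-1/4)**3 = -1/64 ≈ -0.015625)
Z(j, H) = 703/64 (Z(j, H) = -1/64 - 1*(-11) = -1/64 + 11 = 703/64)
Z(sqrt(-40 + 45), -72) - 1*(-37808) = 703/64 - 1*(-37808) = 703/64 + 37808 = 2420415/64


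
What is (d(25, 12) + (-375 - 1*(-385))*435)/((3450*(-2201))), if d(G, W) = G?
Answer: -175/303738 ≈ -0.00057615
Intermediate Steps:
(d(25, 12) + (-375 - 1*(-385))*435)/((3450*(-2201))) = (25 + (-375 - 1*(-385))*435)/((3450*(-2201))) = (25 + (-375 + 385)*435)/(-7593450) = (25 + 10*435)*(-1/7593450) = (25 + 4350)*(-1/7593450) = 4375*(-1/7593450) = -175/303738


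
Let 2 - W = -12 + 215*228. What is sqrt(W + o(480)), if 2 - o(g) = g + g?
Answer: 2*I*sqrt(12491) ≈ 223.53*I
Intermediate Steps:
o(g) = 2 - 2*g (o(g) = 2 - (g + g) = 2 - 2*g)
W = -49006 (W = 2 - (-12 + 215*228) = 2 - (-12 + 49020) = 2 - 1*49008 = 2 - 49008 = -49006)
sqrt(W + o(480)) = sqrt(-49006 + (2 - 2*480)) = sqrt(-49006 + (2 - 960)) = sqrt(-49006 - 958) = sqrt(-49964) = 2*I*sqrt(12491)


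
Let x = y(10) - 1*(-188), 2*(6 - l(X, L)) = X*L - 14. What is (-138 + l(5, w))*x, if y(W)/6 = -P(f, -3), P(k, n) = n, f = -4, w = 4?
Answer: -27810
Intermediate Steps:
y(W) = 18 (y(W) = 6*(-1*(-3)) = 6*3 = 18)
l(X, L) = 13 - L*X/2 (l(X, L) = 6 - (X*L - 14)/2 = 6 - (L*X - 14)/2 = 6 - (-14 + L*X)/2 = 6 + (7 - L*X/2) = 13 - L*X/2)
x = 206 (x = 18 - 1*(-188) = 18 + 188 = 206)
(-138 + l(5, w))*x = (-138 + (13 - ½*4*5))*206 = (-138 + (13 - 10))*206 = (-138 + 3)*206 = -135*206 = -27810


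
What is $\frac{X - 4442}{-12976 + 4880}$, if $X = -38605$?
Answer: $\frac{43047}{8096} \approx 5.3171$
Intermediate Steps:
$\frac{X - 4442}{-12976 + 4880} = \frac{-38605 - 4442}{-12976 + 4880} = - \frac{43047}{-8096} = \left(-43047\right) \left(- \frac{1}{8096}\right) = \frac{43047}{8096}$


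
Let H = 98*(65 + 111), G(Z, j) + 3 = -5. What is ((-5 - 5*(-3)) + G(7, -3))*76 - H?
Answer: -17096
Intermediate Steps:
G(Z, j) = -8 (G(Z, j) = -3 - 5 = -8)
H = 17248 (H = 98*176 = 17248)
((-5 - 5*(-3)) + G(7, -3))*76 - H = ((-5 - 5*(-3)) - 8)*76 - 1*17248 = ((-5 + 15) - 8)*76 - 17248 = (10 - 8)*76 - 17248 = 2*76 - 17248 = 152 - 17248 = -17096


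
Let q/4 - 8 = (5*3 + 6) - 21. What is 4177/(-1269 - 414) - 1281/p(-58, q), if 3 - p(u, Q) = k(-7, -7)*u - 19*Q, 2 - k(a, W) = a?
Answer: -626224/173349 ≈ -3.6125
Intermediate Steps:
k(a, W) = 2 - a
q = 32 (q = 32 + 4*((5*3 + 6) - 21) = 32 + 4*((15 + 6) - 21) = 32 + 4*(21 - 21) = 32 + 4*0 = 32 + 0 = 32)
p(u, Q) = 3 - 9*u + 19*Q (p(u, Q) = 3 - ((2 - 1*(-7))*u - 19*Q) = 3 - ((2 + 7)*u - 19*Q) = 3 - (9*u - 19*Q) = 3 - (-19*Q + 9*u) = 3 + (-9*u + 19*Q) = 3 - 9*u + 19*Q)
4177/(-1269 - 414) - 1281/p(-58, q) = 4177/(-1269 - 414) - 1281/(3 - 9*(-58) + 19*32) = 4177/(-1683) - 1281/(3 + 522 + 608) = 4177*(-1/1683) - 1281/1133 = -4177/1683 - 1281*1/1133 = -4177/1683 - 1281/1133 = -626224/173349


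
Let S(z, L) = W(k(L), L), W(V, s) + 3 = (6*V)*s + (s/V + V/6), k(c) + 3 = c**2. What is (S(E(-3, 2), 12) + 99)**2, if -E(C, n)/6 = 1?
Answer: 932246249841/8836 ≈ 1.0551e+8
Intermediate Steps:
k(c) = -3 + c**2
E(C, n) = -6 (E(C, n) = -6*1 = -6)
W(V, s) = -3 + V/6 + s/V + 6*V*s (W(V, s) = -3 + ((6*V)*s + (s/V + V/6)) = -3 + (6*V*s + (s/V + V*(1/6))) = -3 + (6*V*s + (s/V + V/6)) = -3 + (6*V*s + (V/6 + s/V)) = -3 + (V/6 + s/V + 6*V*s) = -3 + V/6 + s/V + 6*V*s)
S(z, L) = -7/2 + L**2/6 + L/(-3 + L**2) + 6*L*(-3 + L**2) (S(z, L) = -3 + (-3 + L**2)/6 + L/(-3 + L**2) + 6*(-3 + L**2)*L = -3 + (-1/2 + L**2/6) + L/(-3 + L**2) + 6*L*(-3 + L**2) = -7/2 + L**2/6 + L/(-3 + L**2) + 6*L*(-3 + L**2))
(S(E(-3, 2), 12) + 99)**2 = ((12 + (-3 + 12**2)*(-21 + 12**2 + 36*12*(-3 + 12**2))/6)/(-3 + 12**2) + 99)**2 = ((12 + (-3 + 144)*(-21 + 144 + 36*12*(-3 + 144))/6)/(-3 + 144) + 99)**2 = ((12 + (1/6)*141*(-21 + 144 + 36*12*141))/141 + 99)**2 = ((12 + (1/6)*141*(-21 + 144 + 60912))/141 + 99)**2 = ((12 + (1/6)*141*61035)/141 + 99)**2 = ((12 + 2868645/2)/141 + 99)**2 = ((1/141)*(2868669/2) + 99)**2 = (956223/94 + 99)**2 = (965529/94)**2 = 932246249841/8836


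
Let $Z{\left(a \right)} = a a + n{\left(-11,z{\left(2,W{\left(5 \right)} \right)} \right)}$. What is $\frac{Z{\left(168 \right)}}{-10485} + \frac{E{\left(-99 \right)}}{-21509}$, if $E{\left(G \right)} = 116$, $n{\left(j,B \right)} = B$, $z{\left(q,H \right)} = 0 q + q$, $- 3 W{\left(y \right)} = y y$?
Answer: $- \frac{608329294}{225521865} \approx -2.6974$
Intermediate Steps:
$W{\left(y \right)} = - \frac{y^{2}}{3}$ ($W{\left(y \right)} = - \frac{y y}{3} = - \frac{y^{2}}{3}$)
$z{\left(q,H \right)} = q$ ($z{\left(q,H \right)} = 0 + q = q$)
$Z{\left(a \right)} = 2 + a^{2}$ ($Z{\left(a \right)} = a a + 2 = a^{2} + 2 = 2 + a^{2}$)
$\frac{Z{\left(168 \right)}}{-10485} + \frac{E{\left(-99 \right)}}{-21509} = \frac{2 + 168^{2}}{-10485} + \frac{116}{-21509} = \left(2 + 28224\right) \left(- \frac{1}{10485}\right) + 116 \left(- \frac{1}{21509}\right) = 28226 \left(- \frac{1}{10485}\right) - \frac{116}{21509} = - \frac{28226}{10485} - \frac{116}{21509} = - \frac{608329294}{225521865}$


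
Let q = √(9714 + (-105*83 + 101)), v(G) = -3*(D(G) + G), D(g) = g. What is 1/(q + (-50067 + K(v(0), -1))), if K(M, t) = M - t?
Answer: -25033/1253301628 - 5*√11/1253301628 ≈ -1.9987e-5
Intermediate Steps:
v(G) = -6*G (v(G) = -3*(G + G) = -6*G)
q = 10*√11 (q = √(9714 + (-8715 + 101)) = √(9714 - 8614) = √1100 = 10*√11 ≈ 33.166)
1/(q + (-50067 + K(v(0), -1))) = 1/(10*√11 + (-50067 + (-6*0 - 1*(-1)))) = 1/(10*√11 + (-50067 + (0 + 1))) = 1/(10*√11 + (-50067 + 1)) = 1/(10*√11 - 50066) = 1/(-50066 + 10*√11)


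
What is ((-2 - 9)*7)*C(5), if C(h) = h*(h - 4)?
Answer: -385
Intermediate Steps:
C(h) = h*(-4 + h)
((-2 - 9)*7)*C(5) = ((-2 - 9)*7)*(5*(-4 + 5)) = (-11*7)*(5*1) = -77*5 = -385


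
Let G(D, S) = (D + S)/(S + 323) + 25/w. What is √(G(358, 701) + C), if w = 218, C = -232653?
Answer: I*√2830475922853/3488 ≈ 482.34*I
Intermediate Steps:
G(D, S) = 25/218 + (D + S)/(323 + S) (G(D, S) = (D + S)/(S + 323) + 25/218 = (D + S)/(323 + S) + 25*(1/218) = (D + S)/(323 + S) + 25/218 = 25/218 + (D + S)/(323 + S))
√(G(358, 701) + C) = √((8075 + 218*358 + 243*701)/(218*(323 + 701)) - 232653) = √((1/218)*(8075 + 78044 + 170343)/1024 - 232653) = √((1/218)*(1/1024)*256462 - 232653) = √(128231/111616 - 232653) = √(-25967669017/111616) = I*√2830475922853/3488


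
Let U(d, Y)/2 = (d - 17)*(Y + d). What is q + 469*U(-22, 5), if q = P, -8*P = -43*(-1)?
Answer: 4975109/8 ≈ 6.2189e+5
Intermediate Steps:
U(d, Y) = 2*(-17 + d)*(Y + d) (U(d, Y) = 2*((d - 17)*(Y + d)) = 2*((-17 + d)*(Y + d)) = 2*(-17 + d)*(Y + d))
P = -43/8 (P = -(-43)*(-1)/8 = -⅛*43 = -43/8 ≈ -5.3750)
q = -43/8 ≈ -5.3750
q + 469*U(-22, 5) = -43/8 + 469*(-34*5 - 34*(-22) + 2*(-22)² + 2*5*(-22)) = -43/8 + 469*(-170 + 748 + 2*484 - 220) = -43/8 + 469*(-170 + 748 + 968 - 220) = -43/8 + 469*1326 = -43/8 + 621894 = 4975109/8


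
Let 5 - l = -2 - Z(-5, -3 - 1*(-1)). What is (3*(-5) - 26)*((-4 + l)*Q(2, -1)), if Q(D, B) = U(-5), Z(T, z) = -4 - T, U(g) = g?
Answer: 820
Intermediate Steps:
Q(D, B) = -5
l = 8 (l = 5 - (-2 - (-4 - 1*(-5))) = 5 - (-2 - (-4 + 5)) = 5 - (-2 - 1*1) = 5 - (-2 - 1) = 5 - 1*(-3) = 5 + 3 = 8)
(3*(-5) - 26)*((-4 + l)*Q(2, -1)) = (3*(-5) - 26)*((-4 + 8)*(-5)) = (-15 - 26)*(4*(-5)) = -41*(-20) = 820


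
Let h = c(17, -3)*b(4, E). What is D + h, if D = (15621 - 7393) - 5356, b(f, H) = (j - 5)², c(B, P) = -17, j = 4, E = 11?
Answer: 2855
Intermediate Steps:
b(f, H) = 1 (b(f, H) = (4 - 5)² = (-1)² = 1)
D = 2872 (D = 8228 - 5356 = 2872)
h = -17 (h = -17*1 = -17)
D + h = 2872 - 17 = 2855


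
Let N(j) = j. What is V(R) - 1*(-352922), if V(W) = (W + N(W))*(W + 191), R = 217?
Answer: 529994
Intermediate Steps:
V(W) = 2*W*(191 + W) (V(W) = (W + W)*(W + 191) = (2*W)*(191 + W) = 2*W*(191 + W))
V(R) - 1*(-352922) = 2*217*(191 + 217) - 1*(-352922) = 2*217*408 + 352922 = 177072 + 352922 = 529994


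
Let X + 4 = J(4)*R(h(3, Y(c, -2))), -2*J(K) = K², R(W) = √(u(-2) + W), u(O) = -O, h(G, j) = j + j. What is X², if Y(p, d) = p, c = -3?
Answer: -240 + 128*I ≈ -240.0 + 128.0*I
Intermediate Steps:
h(G, j) = 2*j
R(W) = √(2 + W) (R(W) = √(-1*(-2) + W) = √(2 + W))
J(K) = -K²/2
X = -4 - 16*I (X = -4 + (-½*4²)*√(2 + 2*(-3)) = -4 + (-½*16)*√(2 - 6) = -4 - 16*I ≈ -4.0 - 16.0*I)
X² = (-4 - 16*I)²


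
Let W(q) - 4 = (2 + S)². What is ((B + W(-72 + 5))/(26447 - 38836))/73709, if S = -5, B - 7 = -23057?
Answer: 23037/913180801 ≈ 2.5227e-5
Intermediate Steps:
B = -23050 (B = 7 - 23057 = -23050)
W(q) = 13 (W(q) = 4 + (2 - 5)² = 4 + (-3)² = 4 + 9 = 13)
((B + W(-72 + 5))/(26447 - 38836))/73709 = ((-23050 + 13)/(26447 - 38836))/73709 = -23037/(-12389)*(1/73709) = -23037*(-1/12389)*(1/73709) = (23037/12389)*(1/73709) = 23037/913180801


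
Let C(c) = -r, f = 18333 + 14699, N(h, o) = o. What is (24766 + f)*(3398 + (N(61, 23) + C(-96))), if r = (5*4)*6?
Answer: 190791198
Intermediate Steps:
r = 120 (r = 20*6 = 120)
f = 33032
C(c) = -120 (C(c) = -1*120 = -120)
(24766 + f)*(3398 + (N(61, 23) + C(-96))) = (24766 + 33032)*(3398 + (23 - 120)) = 57798*(3398 - 97) = 57798*3301 = 190791198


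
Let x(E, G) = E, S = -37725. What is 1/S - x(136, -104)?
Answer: -5130601/37725 ≈ -136.00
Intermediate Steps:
1/S - x(136, -104) = 1/(-37725) - 1*136 = -1/37725 - 136 = -5130601/37725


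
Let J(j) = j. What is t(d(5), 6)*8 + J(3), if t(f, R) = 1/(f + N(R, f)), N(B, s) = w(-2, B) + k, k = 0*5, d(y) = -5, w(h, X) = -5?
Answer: 11/5 ≈ 2.2000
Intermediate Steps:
k = 0
N(B, s) = -5 (N(B, s) = -5 + 0 = -5)
t(f, R) = 1/(-5 + f) (t(f, R) = 1/(f - 5) = 1/(-5 + f))
t(d(5), 6)*8 + J(3) = 8/(-5 - 5) + 3 = 8/(-10) + 3 = -1/10*8 + 3 = -4/5 + 3 = 11/5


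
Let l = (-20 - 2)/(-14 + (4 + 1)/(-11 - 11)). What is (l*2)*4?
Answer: 3872/313 ≈ 12.371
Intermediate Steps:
l = 484/313 (l = -22/(-14 + 5/(-22)) = -22/(-14 + 5*(-1/22)) = -22/(-14 - 5/22) = -22/(-313/22) = -22*(-22/313) = 484/313 ≈ 1.5463)
(l*2)*4 = ((484/313)*2)*4 = (968/313)*4 = 3872/313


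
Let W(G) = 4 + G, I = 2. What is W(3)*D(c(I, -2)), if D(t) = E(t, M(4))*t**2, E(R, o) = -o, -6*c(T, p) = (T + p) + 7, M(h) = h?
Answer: -343/9 ≈ -38.111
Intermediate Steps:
c(T, p) = -7/6 - T/6 - p/6 (c(T, p) = -((T + p) + 7)/6 = -(7 + T + p)/6 = -7/6 - T/6 - p/6)
D(t) = -4*t**2 (D(t) = (-1*4)*t**2 = -4*t**2)
W(3)*D(c(I, -2)) = (4 + 3)*(-4*(-7/6 - 1/6*2 - 1/6*(-2))**2) = 7*(-4*(-7/6 - 1/3 + 1/3)**2) = 7*(-4*(-7/6)**2) = 7*(-4*49/36) = 7*(-49/9) = -343/9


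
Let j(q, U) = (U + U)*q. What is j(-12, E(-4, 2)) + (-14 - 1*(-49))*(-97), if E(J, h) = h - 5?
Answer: -3323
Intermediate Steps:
E(J, h) = -5 + h
j(q, U) = 2*U*q (j(q, U) = (2*U)*q = 2*U*q)
j(-12, E(-4, 2)) + (-14 - 1*(-49))*(-97) = 2*(-5 + 2)*(-12) + (-14 - 1*(-49))*(-97) = 2*(-3)*(-12) + (-14 + 49)*(-97) = 72 + 35*(-97) = 72 - 3395 = -3323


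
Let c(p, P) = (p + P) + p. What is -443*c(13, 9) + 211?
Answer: -15294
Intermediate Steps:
c(p, P) = P + 2*p (c(p, P) = (P + p) + p = P + 2*p)
-443*c(13, 9) + 211 = -443*(9 + 2*13) + 211 = -443*(9 + 26) + 211 = -443*35 + 211 = -15505 + 211 = -15294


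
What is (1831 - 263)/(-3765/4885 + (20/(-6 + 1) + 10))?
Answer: 1531936/5109 ≈ 299.85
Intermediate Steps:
(1831 - 263)/(-3765/4885 + (20/(-6 + 1) + 10)) = 1568/(-3765*1/4885 + (20/(-5) + 10)) = 1568/(-753/977 + (-⅕*20 + 10)) = 1568/(-753/977 + (-4 + 10)) = 1568/(-753/977 + 6) = 1568/(5109/977) = 1568*(977/5109) = 1531936/5109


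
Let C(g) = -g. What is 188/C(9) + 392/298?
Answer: -26248/1341 ≈ -19.573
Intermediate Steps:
188/C(9) + 392/298 = 188/((-1*9)) + 392/298 = 188/(-9) + 392*(1/298) = 188*(-⅑) + 196/149 = -188/9 + 196/149 = -26248/1341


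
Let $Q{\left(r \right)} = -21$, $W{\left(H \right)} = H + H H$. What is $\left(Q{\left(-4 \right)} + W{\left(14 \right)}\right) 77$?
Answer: $14553$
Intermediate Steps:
$W{\left(H \right)} = H + H^{2}$
$\left(Q{\left(-4 \right)} + W{\left(14 \right)}\right) 77 = \left(-21 + 14 \left(1 + 14\right)\right) 77 = \left(-21 + 14 \cdot 15\right) 77 = \left(-21 + 210\right) 77 = 189 \cdot 77 = 14553$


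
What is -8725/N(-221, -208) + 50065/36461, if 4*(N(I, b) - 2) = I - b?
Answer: 13397255/1919 ≈ 6981.4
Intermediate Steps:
N(I, b) = 2 - b/4 + I/4 (N(I, b) = 2 + (I - b)/4 = 2 + (-b/4 + I/4) = 2 - b/4 + I/4)
-8725/N(-221, -208) + 50065/36461 = -8725/(2 - ¼*(-208) + (¼)*(-221)) + 50065/36461 = -8725/(2 + 52 - 221/4) + 50065*(1/36461) = -8725/(-5/4) + 2635/1919 = -8725*(-⅘) + 2635/1919 = 6980 + 2635/1919 = 13397255/1919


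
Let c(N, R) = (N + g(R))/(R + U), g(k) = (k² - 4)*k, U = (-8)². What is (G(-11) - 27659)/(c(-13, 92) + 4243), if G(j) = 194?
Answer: -856908/288043 ≈ -2.9749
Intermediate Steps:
U = 64
g(k) = k*(-4 + k²) (g(k) = (-4 + k²)*k = k*(-4 + k²))
c(N, R) = (N + R*(-4 + R²))/(64 + R) (c(N, R) = (N + R*(-4 + R²))/(R + 64) = (N + R*(-4 + R²))/(64 + R))
(G(-11) - 27659)/(c(-13, 92) + 4243) = (194 - 27659)/((-13 + 92*(-4 + 92²))/(64 + 92) + 4243) = -27465/((-13 + 92*(-4 + 8464))/156 + 4243) = -27465/((-13 + 92*8460)/156 + 4243) = -27465/((-13 + 778320)/156 + 4243) = -27465/((1/156)*778307 + 4243) = -27465/(778307/156 + 4243) = -27465/1440215/156 = -27465*156/1440215 = -856908/288043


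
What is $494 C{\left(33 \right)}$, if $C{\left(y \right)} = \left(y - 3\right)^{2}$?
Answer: $444600$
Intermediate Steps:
$C{\left(y \right)} = \left(-3 + y\right)^{2}$
$494 C{\left(33 \right)} = 494 \left(-3 + 33\right)^{2} = 494 \cdot 30^{2} = 494 \cdot 900 = 444600$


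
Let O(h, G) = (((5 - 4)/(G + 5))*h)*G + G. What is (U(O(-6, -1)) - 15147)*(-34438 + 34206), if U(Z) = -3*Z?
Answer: 3514452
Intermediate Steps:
O(h, G) = G + G*h/(5 + G) (O(h, G) = ((1/(5 + G))*h)*G + G = (h/(5 + G))*G + G = G*h/(5 + G) + G = G + G*h/(5 + G))
(U(O(-6, -1)) - 15147)*(-34438 + 34206) = (-(-3)*(5 - 1 - 6)/(5 - 1) - 15147)*(-34438 + 34206) = (-(-3)*(-2)/4 - 15147)*(-232) = (-3*½ - 15147)*(-232) = (-3/2 - 15147)*(-232) = -30297/2*(-232) = 3514452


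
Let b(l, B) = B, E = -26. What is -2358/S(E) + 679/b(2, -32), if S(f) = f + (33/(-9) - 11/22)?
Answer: 329837/5792 ≈ 56.947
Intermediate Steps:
S(f) = -25/6 + f (S(f) = f + (33*(-⅑) - 11*1/22) = f + (-11/3 - ½) = f - 25/6 = -25/6 + f)
-2358/S(E) + 679/b(2, -32) = -2358/(-25/6 - 26) + 679/(-32) = -2358/(-181/6) + 679*(-1/32) = -2358*(-6/181) - 679/32 = 14148/181 - 679/32 = 329837/5792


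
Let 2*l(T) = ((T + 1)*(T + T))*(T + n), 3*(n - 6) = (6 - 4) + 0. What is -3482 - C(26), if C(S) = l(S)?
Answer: -26414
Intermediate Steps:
n = 20/3 (n = 6 + ((6 - 4) + 0)/3 = 6 + (2 + 0)/3 = 6 + (⅓)*2 = 6 + ⅔ = 20/3 ≈ 6.6667)
l(T) = T*(1 + T)*(20/3 + T) (l(T) = (((T + 1)*(T + T))*(T + 20/3))/2 = (((1 + T)*(2*T))*(20/3 + T))/2 = ((2*T*(1 + T))*(20/3 + T))/2 = (2*T*(1 + T)*(20/3 + T))/2 = T*(1 + T)*(20/3 + T))
C(S) = S*(20 + 3*S² + 23*S)/3
-3482 - C(26) = -3482 - 26*(20 + 3*26² + 23*26)/3 = -3482 - 26*(20 + 3*676 + 598)/3 = -3482 - 26*(20 + 2028 + 598)/3 = -3482 - 26*2646/3 = -3482 - 1*22932 = -3482 - 22932 = -26414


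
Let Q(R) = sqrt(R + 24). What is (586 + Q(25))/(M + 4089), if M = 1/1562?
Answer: 926266/6387019 ≈ 0.14502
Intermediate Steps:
Q(R) = sqrt(24 + R)
M = 1/1562 ≈ 0.00064021
(586 + Q(25))/(M + 4089) = (586 + sqrt(24 + 25))/(1/1562 + 4089) = (586 + sqrt(49))/(6387019/1562) = (586 + 7)*(1562/6387019) = 593*(1562/6387019) = 926266/6387019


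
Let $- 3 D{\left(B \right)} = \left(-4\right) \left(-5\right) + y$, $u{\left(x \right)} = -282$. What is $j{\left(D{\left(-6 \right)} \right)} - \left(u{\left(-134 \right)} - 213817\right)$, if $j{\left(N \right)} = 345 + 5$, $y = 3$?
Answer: $214449$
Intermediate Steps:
$D{\left(B \right)} = - \frac{23}{3}$ ($D{\left(B \right)} = - \frac{\left(-4\right) \left(-5\right) + 3}{3} = - \frac{20 + 3}{3} = \left(- \frac{1}{3}\right) 23 = - \frac{23}{3}$)
$j{\left(N \right)} = 350$
$j{\left(D{\left(-6 \right)} \right)} - \left(u{\left(-134 \right)} - 213817\right) = 350 - \left(-282 - 213817\right) = 350 - -214099 = 350 + 214099 = 214449$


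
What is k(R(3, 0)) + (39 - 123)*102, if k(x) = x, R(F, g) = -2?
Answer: -8570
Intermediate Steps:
k(R(3, 0)) + (39 - 123)*102 = -2 + (39 - 123)*102 = -2 - 84*102 = -2 - 8568 = -8570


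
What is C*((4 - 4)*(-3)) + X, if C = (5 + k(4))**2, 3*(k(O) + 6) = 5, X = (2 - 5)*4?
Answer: -12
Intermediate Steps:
X = -12 (X = -3*4 = -12)
k(O) = -13/3 (k(O) = -6 + (1/3)*5 = -6 + 5/3 = -13/3)
C = 4/9 (C = (5 - 13/3)**2 = (2/3)**2 = 4/9 ≈ 0.44444)
C*((4 - 4)*(-3)) + X = 4*((4 - 4)*(-3))/9 - 12 = 4*(0*(-3))/9 - 12 = (4/9)*0 - 12 = 0 - 12 = -12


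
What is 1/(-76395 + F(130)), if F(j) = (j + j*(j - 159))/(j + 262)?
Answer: -7/534830 ≈ -1.3088e-5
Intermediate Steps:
F(j) = (j + j*(-159 + j))/(262 + j)
1/(-76395 + F(130)) = 1/(-76395 + 130*(-158 + 130)/(262 + 130)) = 1/(-76395 + 130*(-28)/392) = 1/(-76395 + 130*(1/392)*(-28)) = 1/(-76395 - 65/7) = 1/(-534830/7) = -7/534830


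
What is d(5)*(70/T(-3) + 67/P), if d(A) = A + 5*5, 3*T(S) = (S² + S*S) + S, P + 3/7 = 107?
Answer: 163695/373 ≈ 438.86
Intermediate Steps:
P = 746/7 (P = -3/7 + 107 = 746/7 ≈ 106.57)
T(S) = S/3 + 2*S²/3 (T(S) = ((S² + S*S) + S)/3 = ((S² + S²) + S)/3 = (2*S² + S)/3 = (S + 2*S²)/3 = S/3 + 2*S²/3)
d(A) = 25 + A (d(A) = A + 25 = 25 + A)
d(5)*(70/T(-3) + 67/P) = (25 + 5)*(70/(((⅓)*(-3)*(1 + 2*(-3)))) + 67/(746/7)) = 30*(70/(((⅓)*(-3)*(1 - 6))) + 67*(7/746)) = 30*(70/(((⅓)*(-3)*(-5))) + 469/746) = 30*(70/5 + 469/746) = 30*(70*(⅕) + 469/746) = 30*(14 + 469/746) = 30*(10913/746) = 163695/373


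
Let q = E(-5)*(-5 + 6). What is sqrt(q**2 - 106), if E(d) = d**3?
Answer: sqrt(15519) ≈ 124.58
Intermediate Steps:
q = -125 (q = (-5)**3*(-5 + 6) = -125*1 = -125)
sqrt(q**2 - 106) = sqrt((-125)**2 - 106) = sqrt(15625 - 106) = sqrt(15519)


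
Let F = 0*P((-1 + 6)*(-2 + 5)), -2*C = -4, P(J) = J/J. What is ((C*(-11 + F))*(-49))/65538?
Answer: 49/2979 ≈ 0.016448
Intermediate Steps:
P(J) = 1
C = 2 (C = -1/2*(-4) = 2)
F = 0 (F = 0*1 = 0)
((C*(-11 + F))*(-49))/65538 = ((2*(-11 + 0))*(-49))/65538 = ((2*(-11))*(-49))*(1/65538) = -22*(-49)*(1/65538) = 1078*(1/65538) = 49/2979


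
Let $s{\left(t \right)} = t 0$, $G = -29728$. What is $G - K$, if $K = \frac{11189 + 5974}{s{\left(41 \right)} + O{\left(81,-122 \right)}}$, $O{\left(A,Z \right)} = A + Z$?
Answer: $- \frac{1201685}{41} \approx -29309.0$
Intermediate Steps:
$s{\left(t \right)} = 0$
$K = - \frac{17163}{41}$ ($K = \frac{11189 + 5974}{0 + \left(81 - 122\right)} = \frac{17163}{0 - 41} = \frac{17163}{-41} = 17163 \left(- \frac{1}{41}\right) = - \frac{17163}{41} \approx -418.61$)
$G - K = -29728 - - \frac{17163}{41} = -29728 + \frac{17163}{41} = - \frac{1201685}{41}$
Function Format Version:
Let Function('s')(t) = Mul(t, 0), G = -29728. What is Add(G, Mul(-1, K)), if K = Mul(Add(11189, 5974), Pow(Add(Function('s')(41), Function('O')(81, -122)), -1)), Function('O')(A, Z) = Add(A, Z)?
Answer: Rational(-1201685, 41) ≈ -29309.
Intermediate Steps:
Function('s')(t) = 0
K = Rational(-17163, 41) (K = Mul(Add(11189, 5974), Pow(Add(0, Add(81, -122)), -1)) = Mul(17163, Pow(Add(0, -41), -1)) = Mul(17163, Pow(-41, -1)) = Mul(17163, Rational(-1, 41)) = Rational(-17163, 41) ≈ -418.61)
Add(G, Mul(-1, K)) = Add(-29728, Mul(-1, Rational(-17163, 41))) = Add(-29728, Rational(17163, 41)) = Rational(-1201685, 41)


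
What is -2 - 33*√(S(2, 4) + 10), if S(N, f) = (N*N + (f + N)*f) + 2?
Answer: -2 - 66*√10 ≈ -210.71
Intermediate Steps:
S(N, f) = 2 + N² + f*(N + f) (S(N, f) = (N² + (N + f)*f) + 2 = (N² + f*(N + f)) + 2 = 2 + N² + f*(N + f))
-2 - 33*√(S(2, 4) + 10) = -2 - 33*√((2 + 2² + 4² + 2*4) + 10) = -2 - 33*√((2 + 4 + 16 + 8) + 10) = -2 - 33*√(30 + 10) = -2 - 66*√10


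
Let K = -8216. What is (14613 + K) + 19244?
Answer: 25641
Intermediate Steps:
(14613 + K) + 19244 = (14613 - 8216) + 19244 = 6397 + 19244 = 25641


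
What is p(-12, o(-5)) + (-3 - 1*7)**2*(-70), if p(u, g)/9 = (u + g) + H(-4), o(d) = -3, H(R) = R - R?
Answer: -7135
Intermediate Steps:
H(R) = 0
p(u, g) = 9*g + 9*u (p(u, g) = 9*((u + g) + 0) = 9*((g + u) + 0) = 9*(g + u) = 9*g + 9*u)
p(-12, o(-5)) + (-3 - 1*7)**2*(-70) = (9*(-3) + 9*(-12)) + (-3 - 1*7)**2*(-70) = (-27 - 108) + (-3 - 7)**2*(-70) = -135 + (-10)**2*(-70) = -135 + 100*(-70) = -135 - 7000 = -7135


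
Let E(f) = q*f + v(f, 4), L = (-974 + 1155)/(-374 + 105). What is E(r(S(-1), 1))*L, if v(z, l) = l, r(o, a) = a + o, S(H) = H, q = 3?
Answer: -724/269 ≈ -2.6914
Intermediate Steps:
L = -181/269 (L = 181/(-269) = 181*(-1/269) = -181/269 ≈ -0.67286)
E(f) = 4 + 3*f (E(f) = 3*f + 4 = 4 + 3*f)
E(r(S(-1), 1))*L = (4 + 3*(1 - 1))*(-181/269) = (4 + 3*0)*(-181/269) = (4 + 0)*(-181/269) = 4*(-181/269) = -724/269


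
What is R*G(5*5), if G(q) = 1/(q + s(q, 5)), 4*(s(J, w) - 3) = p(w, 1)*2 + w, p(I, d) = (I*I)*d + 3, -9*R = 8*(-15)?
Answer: 160/519 ≈ 0.30829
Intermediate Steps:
R = 40/3 (R = -8*(-15)/9 = -1/9*(-120) = 40/3 ≈ 13.333)
p(I, d) = 3 + d*I**2 (p(I, d) = I**2*d + 3 = d*I**2 + 3 = 3 + d*I**2)
s(J, w) = 9/2 + w**2/2 + w/4 (s(J, w) = 3 + ((3 + 1*w**2)*2 + w)/4 = 3 + ((3 + w**2)*2 + w)/4 = 3 + ((6 + 2*w**2) + w)/4 = 3 + (6 + w + 2*w**2)/4 = 3 + (3/2 + w**2/2 + w/4) = 9/2 + w**2/2 + w/4)
G(q) = 1/(73/4 + q) (G(q) = 1/(q + (9/2 + (1/2)*5**2 + (1/4)*5)) = 1/(q + (9/2 + (1/2)*25 + 5/4)) = 1/(q + (9/2 + 25/2 + 5/4)) = 1/(q + 73/4) = 1/(73/4 + q))
R*G(5*5) = 40*(4/(73 + 4*(5*5)))/3 = 40*(4/(73 + 4*25))/3 = 40*(4/(73 + 100))/3 = 40*(4/173)/3 = 40*(4*(1/173))/3 = (40/3)*(4/173) = 160/519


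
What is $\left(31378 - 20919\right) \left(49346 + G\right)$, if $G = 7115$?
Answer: $590525599$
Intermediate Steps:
$\left(31378 - 20919\right) \left(49346 + G\right) = \left(31378 - 20919\right) \left(49346 + 7115\right) = 10459 \cdot 56461 = 590525599$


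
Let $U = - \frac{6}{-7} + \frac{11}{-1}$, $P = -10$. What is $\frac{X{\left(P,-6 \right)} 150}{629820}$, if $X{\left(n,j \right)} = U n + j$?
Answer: $\frac{1670}{73479} \approx 0.022728$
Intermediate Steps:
$U = - \frac{71}{7}$ ($U = \left(-6\right) \left(- \frac{1}{7}\right) + 11 \left(-1\right) = \frac{6}{7} - 11 = - \frac{71}{7} \approx -10.143$)
$X{\left(n,j \right)} = j - \frac{71 n}{7}$ ($X{\left(n,j \right)} = - \frac{71 n}{7} + j = j - \frac{71 n}{7}$)
$\frac{X{\left(P,-6 \right)} 150}{629820} = \frac{\left(-6 - - \frac{710}{7}\right) 150}{629820} = \left(-6 + \frac{710}{7}\right) 150 \cdot \frac{1}{629820} = \frac{668}{7} \cdot 150 \cdot \frac{1}{629820} = \frac{100200}{7} \cdot \frac{1}{629820} = \frac{1670}{73479}$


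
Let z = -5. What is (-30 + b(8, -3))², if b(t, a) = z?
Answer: 1225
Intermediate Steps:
b(t, a) = -5
(-30 + b(8, -3))² = (-30 - 5)² = (-35)² = 1225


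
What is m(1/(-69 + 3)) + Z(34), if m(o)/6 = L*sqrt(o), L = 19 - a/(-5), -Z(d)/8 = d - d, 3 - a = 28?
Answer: 14*I*sqrt(66)/11 ≈ 10.34*I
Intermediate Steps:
a = -25 (a = 3 - 1*28 = 3 - 28 = -25)
Z(d) = 0 (Z(d) = -8*(d - d) = -8*0 = 0)
L = 14 (L = 19 - (-25)/(-5) = 19 - (-25)*(-1)/5 = 19 - 1*5 = 19 - 5 = 14)
m(o) = 84*sqrt(o) (m(o) = 6*(14*sqrt(o)) = 84*sqrt(o))
m(1/(-69 + 3)) + Z(34) = 84*sqrt(1/(-69 + 3)) + 0 = 84*sqrt(1/(-66)) + 0 = 84*sqrt(-1/66) + 0 = 84*(I*sqrt(66)/66) + 0 = 14*I*sqrt(66)/11 + 0 = 14*I*sqrt(66)/11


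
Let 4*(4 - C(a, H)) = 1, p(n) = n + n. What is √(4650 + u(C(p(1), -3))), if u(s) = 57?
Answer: 3*√523 ≈ 68.608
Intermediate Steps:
p(n) = 2*n
C(a, H) = 15/4 (C(a, H) = 4 - ¼*1 = 4 - ¼ = 15/4)
√(4650 + u(C(p(1), -3))) = √(4650 + 57) = √4707 = 3*√523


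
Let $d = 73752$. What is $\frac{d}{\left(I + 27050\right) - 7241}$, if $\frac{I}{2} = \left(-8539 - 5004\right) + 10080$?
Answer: $\frac{73752}{12883} \approx 5.7248$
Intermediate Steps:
$I = -6926$ ($I = 2 \left(\left(-8539 - 5004\right) + 10080\right) = 2 \left(-13543 + 10080\right) = 2 \left(-3463\right) = -6926$)
$\frac{d}{\left(I + 27050\right) - 7241} = \frac{73752}{\left(-6926 + 27050\right) - 7241} = \frac{73752}{20124 - 7241} = \frac{73752}{12883}$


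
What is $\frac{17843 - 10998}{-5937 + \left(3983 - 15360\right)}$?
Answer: $- \frac{6845}{17314} \approx -0.39534$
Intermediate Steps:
$\frac{17843 - 10998}{-5937 + \left(3983 - 15360\right)} = \frac{6845}{-5937 + \left(3983 - 15360\right)} = \frac{6845}{-5937 - 11377} = \frac{6845}{-17314} = 6845 \left(- \frac{1}{17314}\right) = - \frac{6845}{17314}$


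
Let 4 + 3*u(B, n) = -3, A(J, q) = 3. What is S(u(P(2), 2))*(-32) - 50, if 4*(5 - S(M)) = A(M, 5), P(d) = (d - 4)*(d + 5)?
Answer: -186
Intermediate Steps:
P(d) = (-4 + d)*(5 + d)
u(B, n) = -7/3 (u(B, n) = -4/3 + (⅓)*(-3) = -4/3 - 1 = -7/3)
S(M) = 17/4 (S(M) = 5 - ¼*3 = 5 - ¾ = 17/4)
S(u(P(2), 2))*(-32) - 50 = (17/4)*(-32) - 50 = -136 - 50 = -186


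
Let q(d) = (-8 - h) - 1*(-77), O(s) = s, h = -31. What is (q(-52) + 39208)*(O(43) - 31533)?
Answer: -1237808920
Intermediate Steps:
q(d) = 100 (q(d) = (-8 - 1*(-31)) - 1*(-77) = (-8 + 31) + 77 = 23 + 77 = 100)
(q(-52) + 39208)*(O(43) - 31533) = (100 + 39208)*(43 - 31533) = 39308*(-31490) = -1237808920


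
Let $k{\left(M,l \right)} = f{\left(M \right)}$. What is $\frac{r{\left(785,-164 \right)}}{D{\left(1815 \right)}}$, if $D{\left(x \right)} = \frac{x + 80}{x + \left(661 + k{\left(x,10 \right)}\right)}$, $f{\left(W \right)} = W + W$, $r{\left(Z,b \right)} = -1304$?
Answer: $- \frac{7962224}{1895} \approx -4201.7$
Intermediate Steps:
$f{\left(W \right)} = 2 W$
$k{\left(M,l \right)} = 2 M$
$D{\left(x \right)} = \frac{80 + x}{661 + 3 x}$ ($D{\left(x \right)} = \frac{x + 80}{x + \left(661 + 2 x\right)} = \frac{80 + x}{661 + 3 x}$)
$\frac{r{\left(785,-164 \right)}}{D{\left(1815 \right)}} = - \frac{1304}{\frac{1}{661 + 3 \cdot 1815} \left(80 + 1815\right)} = - \frac{1304}{\frac{1}{661 + 5445} \cdot 1895} = - \frac{1304}{\frac{1}{6106} \cdot 1895} = - \frac{1304}{\frac{1895}{6106}} = \left(-1304\right) \frac{6106}{1895} = - \frac{7962224}{1895}$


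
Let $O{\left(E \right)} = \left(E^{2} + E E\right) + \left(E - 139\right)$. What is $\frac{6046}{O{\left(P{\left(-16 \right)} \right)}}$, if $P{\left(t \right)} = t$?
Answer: $\frac{6046}{357} \approx 16.936$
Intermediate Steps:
$O{\left(E \right)} = -139 + E + 2 E^{2}$ ($O{\left(E \right)} = \left(E^{2} + E^{2}\right) + \left(-139 + E\right) = 2 E^{2} + \left(-139 + E\right) = -139 + E + 2 E^{2}$)
$\frac{6046}{O{\left(P{\left(-16 \right)} \right)}} = \frac{6046}{-139 - 16 + 2 \left(-16\right)^{2}} = \frac{6046}{-139 - 16 + 2 \cdot 256} = \frac{6046}{-139 - 16 + 512} = \frac{6046}{357}$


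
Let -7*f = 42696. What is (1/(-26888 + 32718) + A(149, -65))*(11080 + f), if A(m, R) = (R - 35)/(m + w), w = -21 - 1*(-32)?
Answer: -63500418/20405 ≈ -3112.0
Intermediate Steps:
f = -42696/7 (f = -⅐*42696 = -42696/7 ≈ -6099.4)
w = 11 (w = -21 + 32 = 11)
A(m, R) = (-35 + R)/(11 + m) (A(m, R) = (R - 35)/(m + 11) = (-35 + R)/(11 + m))
(1/(-26888 + 32718) + A(149, -65))*(11080 + f) = (1/(-26888 + 32718) + (-35 - 65)/(11 + 149))*(11080 - 42696/7) = (1/5830 - 100/160)*(34864/7) = (1/5830 + (1/160)*(-100))*(34864/7) = (1/5830 - 5/8)*(34864/7) = -14571/23320*34864/7 = -63500418/20405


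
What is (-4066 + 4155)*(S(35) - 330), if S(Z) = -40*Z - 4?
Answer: -154326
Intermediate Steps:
S(Z) = -4 - 40*Z
(-4066 + 4155)*(S(35) - 330) = (-4066 + 4155)*((-4 - 40*35) - 330) = 89*((-4 - 1400) - 330) = 89*(-1404 - 330) = 89*(-1734) = -154326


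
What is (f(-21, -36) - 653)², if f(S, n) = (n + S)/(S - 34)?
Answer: 1285796164/3025 ≈ 4.2506e+5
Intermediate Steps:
f(S, n) = (S + n)/(-34 + S)
(f(-21, -36) - 653)² = ((-21 - 36)/(-34 - 21) - 653)² = (-57/(-55) - 653)² = (-1/55*(-57) - 653)² = (57/55 - 653)² = (-35858/55)² = 1285796164/3025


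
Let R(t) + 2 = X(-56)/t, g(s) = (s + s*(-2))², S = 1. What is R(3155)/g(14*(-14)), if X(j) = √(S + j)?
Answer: -1/19208 + I*√55/121202480 ≈ -5.2062e-5 + 6.1189e-8*I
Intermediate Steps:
g(s) = s² (g(s) = (s - 2*s)² = (-s)² = s²)
X(j) = √(1 + j)
R(t) = -2 + I*√55/t (R(t) = -2 + √(1 - 56)/t = -2 + √(-55)/t = -2 + (I*√55)/t = -2 + I*√55/t)
R(3155)/g(14*(-14)) = (-2 + I*√55/3155)/((14*(-14))²) = (-2 + I*√55*(1/3155))/((-196)²) = (-2 + I*√55/3155)/38416 = (-2 + I*√55/3155)*(1/38416) = -1/19208 + I*√55/121202480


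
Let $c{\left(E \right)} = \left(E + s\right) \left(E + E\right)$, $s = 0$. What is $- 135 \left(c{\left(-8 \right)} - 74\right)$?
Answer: $-7290$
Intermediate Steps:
$c{\left(E \right)} = 2 E^{2}$ ($c{\left(E \right)} = \left(E + 0\right) \left(E + E\right) = E 2 E = 2 E^{2}$)
$- 135 \left(c{\left(-8 \right)} - 74\right) = - 135 \left(2 \left(-8\right)^{2} - 74\right) = - 135 \left(2 \cdot 64 - 74\right) = - 135 \left(128 - 74\right) = \left(-135\right) 54 = -7290$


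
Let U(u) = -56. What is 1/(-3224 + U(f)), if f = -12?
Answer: -1/3280 ≈ -0.00030488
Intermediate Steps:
1/(-3224 + U(f)) = 1/(-3224 - 56) = 1/(-3280) = -1/3280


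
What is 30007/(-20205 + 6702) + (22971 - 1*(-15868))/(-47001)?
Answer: -644934008/211551501 ≈ -3.0486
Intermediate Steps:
30007/(-20205 + 6702) + (22971 - 1*(-15868))/(-47001) = 30007/(-13503) + (22971 + 15868)*(-1/47001) = 30007*(-1/13503) + 38839*(-1/47001) = -30007/13503 - 38839/47001 = -644934008/211551501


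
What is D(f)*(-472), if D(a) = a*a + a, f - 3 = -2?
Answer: -944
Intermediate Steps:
f = 1 (f = 3 - 2 = 1)
D(a) = a + a² (D(a) = a² + a = a + a²)
D(f)*(-472) = (1*(1 + 1))*(-472) = (1*2)*(-472) = 2*(-472) = -944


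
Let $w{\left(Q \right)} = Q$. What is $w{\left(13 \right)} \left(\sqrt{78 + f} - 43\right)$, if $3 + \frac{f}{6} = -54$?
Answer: $-559 + 26 i \sqrt{66} \approx -559.0 + 211.23 i$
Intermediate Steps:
$f = -342$ ($f = -18 + 6 \left(-54\right) = -18 - 324 = -342$)
$w{\left(13 \right)} \left(\sqrt{78 + f} - 43\right) = 13 \left(\sqrt{78 - 342} - 43\right) = 13 \left(\sqrt{-264} - 43\right) = 13 \left(2 i \sqrt{66} - 43\right) = 13 \left(-43 + 2 i \sqrt{66}\right) = -559 + 26 i \sqrt{66}$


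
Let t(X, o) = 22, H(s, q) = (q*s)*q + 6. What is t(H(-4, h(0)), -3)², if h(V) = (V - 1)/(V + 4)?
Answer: 484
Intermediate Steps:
h(V) = (-1 + V)/(4 + V)
H(s, q) = 6 + s*q² (H(s, q) = s*q² + 6 = 6 + s*q²)
t(H(-4, h(0)), -3)² = 22² = 484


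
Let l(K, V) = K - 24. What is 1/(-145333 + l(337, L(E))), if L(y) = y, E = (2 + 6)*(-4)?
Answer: -1/145020 ≈ -6.8956e-6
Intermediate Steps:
E = -32 (E = 8*(-4) = -32)
l(K, V) = -24 + K
1/(-145333 + l(337, L(E))) = 1/(-145333 + (-24 + 337)) = 1/(-145333 + 313) = 1/(-145020) = -1/145020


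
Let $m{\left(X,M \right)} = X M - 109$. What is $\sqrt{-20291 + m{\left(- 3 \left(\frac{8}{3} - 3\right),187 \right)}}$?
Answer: $i \sqrt{20213} \approx 142.17 i$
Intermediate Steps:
$m{\left(X,M \right)} = -109 + M X$ ($m{\left(X,M \right)} = M X - 109 = -109 + M X$)
$\sqrt{-20291 + m{\left(- 3 \left(\frac{8}{3} - 3\right),187 \right)}} = \sqrt{-20291 - \left(109 - 187 \left(- 3 \left(\frac{8}{3} - 3\right)\right)\right)} = \sqrt{-20291 - \left(109 - 187 \left(\left(-3\right) \left(- \frac{1}{3}\right)\right)\right)} = \sqrt{-20291 + \left(-109 + 187 \cdot 1\right)} = \sqrt{-20291 + \left(-109 + 187\right)} = \sqrt{-20291 + 78} = \sqrt{-20213} = i \sqrt{20213}$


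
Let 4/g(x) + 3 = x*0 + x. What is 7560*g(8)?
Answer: 6048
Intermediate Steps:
g(x) = 4/(-3 + x) (g(x) = 4/(-3 + (x*0 + x)) = 4/(-3 + (0 + x)) = 4/(-3 + x))
7560*g(8) = 7560*(4/(-3 + 8)) = 7560*(4/5) = 7560*(4*(⅕)) = 7560*(⅘) = 6048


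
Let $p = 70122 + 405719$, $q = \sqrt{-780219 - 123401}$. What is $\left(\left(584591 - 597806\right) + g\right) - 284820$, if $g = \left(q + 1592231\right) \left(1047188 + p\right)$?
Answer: $2425013689664 + 3046058 i \sqrt{225905} \approx 2.425 \cdot 10^{12} + 1.4478 \cdot 10^{9} i$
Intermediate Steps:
$q = 2 i \sqrt{225905}$ ($q = \sqrt{-903620} = 2 i \sqrt{225905} \approx 950.59 i$)
$p = 475841$
$g = 2425013987699 + 3046058 i \sqrt{225905}$ ($g = \left(2 i \sqrt{225905} + 1592231\right) \left(1047188 + 475841\right) = \left(1592231 + 2 i \sqrt{225905}\right) 1523029 = 2425013987699 + 3046058 i \sqrt{225905} \approx 2.425 \cdot 10^{12} + 1.4478 \cdot 10^{9} i$)
$\left(\left(584591 - 597806\right) + g\right) - 284820 = \left(\left(584591 - 597806\right) + \left(2425013987699 + 3046058 i \sqrt{225905}\right)\right) - 284820 = \left(-13215 + \left(2425013987699 + 3046058 i \sqrt{225905}\right)\right) - 284820 = \left(2425013974484 + 3046058 i \sqrt{225905}\right) - 284820 = 2425013689664 + 3046058 i \sqrt{225905}$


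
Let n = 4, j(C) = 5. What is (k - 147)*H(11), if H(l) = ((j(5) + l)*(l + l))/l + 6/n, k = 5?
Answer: -4757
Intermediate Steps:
H(l) = 23/2 + 2*l (H(l) = ((5 + l)*(l + l))/l + 6/4 = ((5 + l)*(2*l))/l + 6*(1/4) = (2*l*(5 + l))/l + 3/2 = (10 + 2*l) + 3/2 = 23/2 + 2*l)
(k - 147)*H(11) = (5 - 147)*(23/2 + 2*11) = -142*(23/2 + 22) = -142*67/2 = -4757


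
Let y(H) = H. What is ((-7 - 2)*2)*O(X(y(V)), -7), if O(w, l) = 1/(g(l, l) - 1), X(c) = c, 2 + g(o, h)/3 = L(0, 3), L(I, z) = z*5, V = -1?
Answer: -9/19 ≈ -0.47368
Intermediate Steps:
L(I, z) = 5*z
g(o, h) = 39 (g(o, h) = -6 + 3*(5*3) = -6 + 3*15 = -6 + 45 = 39)
O(w, l) = 1/38 (O(w, l) = 1/(39 - 1) = 1/38)
((-7 - 2)*2)*O(X(y(V)), -7) = ((-7 - 2)*2)*(1/38) = -9*2*(1/38) = -18*1/38 = -9/19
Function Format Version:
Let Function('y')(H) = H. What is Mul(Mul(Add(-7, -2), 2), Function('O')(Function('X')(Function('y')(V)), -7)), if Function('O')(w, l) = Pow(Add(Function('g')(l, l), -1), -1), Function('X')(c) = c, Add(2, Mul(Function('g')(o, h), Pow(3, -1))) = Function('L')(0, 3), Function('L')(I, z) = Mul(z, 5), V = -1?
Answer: Rational(-9, 19) ≈ -0.47368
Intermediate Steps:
Function('L')(I, z) = Mul(5, z)
Function('g')(o, h) = 39 (Function('g')(o, h) = Add(-6, Mul(3, Mul(5, 3))) = Add(-6, Mul(3, 15)) = Add(-6, 45) = 39)
Function('O')(w, l) = Rational(1, 38) (Function('O')(w, l) = Pow(Add(39, -1), -1) = Pow(38, -1) = Rational(1, 38))
Mul(Mul(Add(-7, -2), 2), Function('O')(Function('X')(Function('y')(V)), -7)) = Mul(Mul(Add(-7, -2), 2), Rational(1, 38)) = Mul(Mul(-9, 2), Rational(1, 38)) = Mul(-18, Rational(1, 38)) = Rational(-9, 19)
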